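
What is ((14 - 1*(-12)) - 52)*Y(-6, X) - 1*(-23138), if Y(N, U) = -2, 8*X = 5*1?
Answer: 23190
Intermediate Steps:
X = 5/8 (X = (5*1)/8 = (⅛)*5 = 5/8 ≈ 0.62500)
((14 - 1*(-12)) - 52)*Y(-6, X) - 1*(-23138) = ((14 - 1*(-12)) - 52)*(-2) - 1*(-23138) = ((14 + 12) - 52)*(-2) + 23138 = (26 - 52)*(-2) + 23138 = -26*(-2) + 23138 = 52 + 23138 = 23190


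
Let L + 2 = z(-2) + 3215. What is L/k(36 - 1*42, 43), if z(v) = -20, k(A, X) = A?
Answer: -3193/6 ≈ -532.17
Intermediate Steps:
L = 3193 (L = -2 + (-20 + 3215) = -2 + 3195 = 3193)
L/k(36 - 1*42, 43) = 3193/(36 - 1*42) = 3193/(36 - 42) = 3193/(-6) = 3193*(-⅙) = -3193/6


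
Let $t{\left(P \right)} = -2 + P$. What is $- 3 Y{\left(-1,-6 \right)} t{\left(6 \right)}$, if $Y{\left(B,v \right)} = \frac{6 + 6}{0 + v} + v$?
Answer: $96$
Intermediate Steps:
$Y{\left(B,v \right)} = v + \frac{12}{v}$ ($Y{\left(B,v \right)} = \frac{12}{v} + v = v + \frac{12}{v}$)
$- 3 Y{\left(-1,-6 \right)} t{\left(6 \right)} = - 3 \left(-6 + \frac{12}{-6}\right) \left(-2 + 6\right) = - 3 \left(-6 + 12 \left(- \frac{1}{6}\right)\right) 4 = - 3 \left(-6 - 2\right) 4 = \left(-3\right) \left(-8\right) 4 = 24 \cdot 4 = 96$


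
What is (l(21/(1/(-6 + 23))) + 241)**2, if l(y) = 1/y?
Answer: 7402537444/127449 ≈ 58082.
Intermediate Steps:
(l(21/(1/(-6 + 23))) + 241)**2 = (1/(21/(1/(-6 + 23))) + 241)**2 = (1/(21/(1/17)) + 241)**2 = (1/(21*17) + 241)**2 = (1/357 + 241)**2 = (86038/357)**2 = 7402537444/127449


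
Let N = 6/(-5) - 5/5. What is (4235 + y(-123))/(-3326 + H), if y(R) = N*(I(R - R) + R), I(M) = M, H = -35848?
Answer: -11264/97935 ≈ -0.11502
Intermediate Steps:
N = -11/5 (N = 6*(-⅕) - 5*⅕ = -6/5 - 1 = -11/5 ≈ -2.2000)
y(R) = -11*R/5 (y(R) = -11*((R - R) + R)/5 = -11*(0 + R)/5 = -11*R/5)
(4235 + y(-123))/(-3326 + H) = (4235 - 11/5*(-123))/(-3326 - 35848) = (4235 + 1353/5)/(-39174) = (22528/5)*(-1/39174) = -11264/97935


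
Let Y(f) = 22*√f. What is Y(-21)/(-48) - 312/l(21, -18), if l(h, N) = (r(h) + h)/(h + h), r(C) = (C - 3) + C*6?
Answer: -4368/55 - 11*I*√21/24 ≈ -79.418 - 2.1003*I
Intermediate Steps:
r(C) = -3 + 7*C (r(C) = (-3 + C) + 6*C = -3 + 7*C)
l(h, N) = (-3 + 8*h)/(2*h) (l(h, N) = ((-3 + 7*h) + h)/(h + h) = (-3 + 8*h)/((2*h)) = (-3 + 8*h)*(1/(2*h)) = (-3 + 8*h)/(2*h))
Y(-21)/(-48) - 312/l(21, -18) = (22*√(-21))/(-48) - 312/(4 - 3/2/21) = (22*(I*√21))*(-1/48) - 312/(4 - 3/2*1/21) = (22*I*√21)*(-1/48) - 312/(4 - 1/14) = -11*I*√21/24 - 312/55/14 = -11*I*√21/24 - 312*14/55 = -11*I*√21/24 - 4368/55 = -4368/55 - 11*I*√21/24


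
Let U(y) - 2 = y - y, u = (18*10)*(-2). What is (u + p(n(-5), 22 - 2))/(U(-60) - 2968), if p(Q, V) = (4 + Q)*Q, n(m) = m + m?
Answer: 150/1483 ≈ 0.10115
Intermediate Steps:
n(m) = 2*m
u = -360 (u = 180*(-2) = -360)
p(Q, V) = Q*(4 + Q)
U(y) = 2 (U(y) = 2 + (y - y) = 2 + 0 = 2)
(u + p(n(-5), 22 - 2))/(U(-60) - 2968) = (-360 + (2*(-5))*(4 + 2*(-5)))/(2 - 2968) = (-360 - 10*(4 - 10))/(-2966) = (-360 - 10*(-6))*(-1/2966) = (-360 + 60)*(-1/2966) = -300*(-1/2966) = 150/1483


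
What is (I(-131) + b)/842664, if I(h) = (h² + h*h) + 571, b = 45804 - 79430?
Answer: 1267/842664 ≈ 0.0015036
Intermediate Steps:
b = -33626
I(h) = 571 + 2*h² (I(h) = (h² + h²) + 571 = 2*h² + 571 = 571 + 2*h²)
(I(-131) + b)/842664 = ((571 + 2*(-131)²) - 33626)/842664 = ((571 + 2*17161) - 33626)*(1/842664) = ((571 + 34322) - 33626)*(1/842664) = (34893 - 33626)*(1/842664) = 1267*(1/842664) = 1267/842664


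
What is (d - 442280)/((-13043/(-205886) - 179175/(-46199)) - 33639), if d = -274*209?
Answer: 4751545332799444/319927502918039 ≈ 14.852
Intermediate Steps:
d = -57266
(d - 442280)/((-13043/(-205886) - 179175/(-46199)) - 33639) = (-57266 - 442280)/((-13043/(-205886) - 179175/(-46199)) - 33639) = -499546/((-13043*(-1/205886) - 179175*(-1/46199)) - 33639) = -499546/((13043/205886 + 179175/46199) - 33639) = -499546/(37492197607/9511727314 - 33639) = -499546/(-319927502918039/9511727314) = -499546*(-9511727314/319927502918039) = 4751545332799444/319927502918039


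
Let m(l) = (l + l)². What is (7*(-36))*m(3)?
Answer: -9072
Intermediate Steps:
m(l) = 4*l² (m(l) = (2*l)² = 4*l²)
(7*(-36))*m(3) = (7*(-36))*(4*3²) = -1008*9 = -252*36 = -9072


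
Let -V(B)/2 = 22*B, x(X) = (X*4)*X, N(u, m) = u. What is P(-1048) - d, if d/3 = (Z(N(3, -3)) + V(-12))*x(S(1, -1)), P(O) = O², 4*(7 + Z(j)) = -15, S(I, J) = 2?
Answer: 1073476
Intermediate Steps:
Z(j) = -43/4 (Z(j) = -7 + (¼)*(-15) = -7 - 15/4 = -43/4)
x(X) = 4*X² (x(X) = (4*X)*X = 4*X²)
V(B) = -44*B
d = 24828 (d = 3*((-43/4 - 44*(-12))*(4*2²)) = 3*((-43/4 + 528)*(4*4)) = 3*((2069/4)*16) = 3*8276 = 24828)
P(-1048) - d = (-1048)² - 1*24828 = 1098304 - 24828 = 1073476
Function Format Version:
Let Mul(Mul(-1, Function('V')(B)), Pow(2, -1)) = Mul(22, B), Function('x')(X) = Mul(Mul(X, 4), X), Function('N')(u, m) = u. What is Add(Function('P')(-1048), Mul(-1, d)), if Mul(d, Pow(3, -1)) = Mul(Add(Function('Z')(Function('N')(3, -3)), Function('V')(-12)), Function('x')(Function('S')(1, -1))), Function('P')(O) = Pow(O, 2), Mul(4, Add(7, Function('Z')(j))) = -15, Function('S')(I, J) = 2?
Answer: 1073476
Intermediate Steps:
Function('Z')(j) = Rational(-43, 4) (Function('Z')(j) = Add(-7, Mul(Rational(1, 4), -15)) = Add(-7, Rational(-15, 4)) = Rational(-43, 4))
Function('x')(X) = Mul(4, Pow(X, 2)) (Function('x')(X) = Mul(Mul(4, X), X) = Mul(4, Pow(X, 2)))
Function('V')(B) = Mul(-44, B) (Function('V')(B) = Mul(-2, Mul(22, B)) = Mul(-44, B))
d = 24828 (d = Mul(3, Mul(Add(Rational(-43, 4), Mul(-44, -12)), Mul(4, Pow(2, 2)))) = Mul(3, Mul(Add(Rational(-43, 4), 528), Mul(4, 4))) = Mul(3, Mul(Rational(2069, 4), 16)) = Mul(3, 8276) = 24828)
Add(Function('P')(-1048), Mul(-1, d)) = Add(Pow(-1048, 2), Mul(-1, 24828)) = Add(1098304, -24828) = 1073476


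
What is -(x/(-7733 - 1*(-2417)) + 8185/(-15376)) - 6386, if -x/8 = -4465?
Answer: -130347834199/20434704 ≈ -6378.8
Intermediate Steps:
x = 35720 (x = -8*(-4465) = 35720)
-(x/(-7733 - 1*(-2417)) + 8185/(-15376)) - 6386 = -(35720/(-7733 - 1*(-2417)) + 8185/(-15376)) - 6386 = -(35720/(-7733 + 2417) + 8185*(-1/15376)) - 6386 = -(35720/(-5316) - 8185/15376) - 6386 = -(35720*(-1/5316) - 8185/15376) - 6386 = -(-8930/1329 - 8185/15376) - 6386 = -1*(-148185545/20434704) - 6386 = 148185545/20434704 - 6386 = -130347834199/20434704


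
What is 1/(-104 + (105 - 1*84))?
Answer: -1/83 ≈ -0.012048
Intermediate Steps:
1/(-104 + (105 - 1*84)) = 1/(-104 + (105 - 84)) = 1/(-104 + 21) = 1/(-83) = -1/83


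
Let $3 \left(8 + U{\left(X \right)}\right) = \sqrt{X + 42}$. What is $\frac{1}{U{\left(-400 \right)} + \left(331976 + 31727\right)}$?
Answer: $\frac{3273255}{1190466477583} - \frac{3 i \sqrt{358}}{1190466477583} \approx 2.7496 \cdot 10^{-6} - 4.7681 \cdot 10^{-11} i$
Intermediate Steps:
$U{\left(X \right)} = -8 + \frac{\sqrt{42 + X}}{3}$ ($U{\left(X \right)} = -8 + \frac{\sqrt{X + 42}}{3} = -8 + \frac{\sqrt{42 + X}}{3}$)
$\frac{1}{U{\left(-400 \right)} + \left(331976 + 31727\right)} = \frac{1}{\left(-8 + \frac{\sqrt{42 - 400}}{3}\right) + \left(331976 + 31727\right)} = \frac{1}{\left(-8 + \frac{\sqrt{-358}}{3}\right) + 363703} = \frac{1}{\left(-8 + \frac{i \sqrt{358}}{3}\right) + 363703} = \frac{1}{363695 + \frac{i \sqrt{358}}{3}}$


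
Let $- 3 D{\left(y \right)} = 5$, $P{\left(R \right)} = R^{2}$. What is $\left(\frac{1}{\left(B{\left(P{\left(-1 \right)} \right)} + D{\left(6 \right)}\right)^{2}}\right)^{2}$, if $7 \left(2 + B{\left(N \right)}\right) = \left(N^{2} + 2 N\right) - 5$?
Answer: $\frac{194481}{47458321} \approx 0.0040979$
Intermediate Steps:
$D{\left(y \right)} = - \frac{5}{3}$ ($D{\left(y \right)} = \left(- \frac{1}{3}\right) 5 = - \frac{5}{3}$)
$B{\left(N \right)} = - \frac{19}{7} + \frac{N^{2}}{7} + \frac{2 N}{7}$ ($B{\left(N \right)} = -2 + \frac{\left(N^{2} + 2 N\right) - 5}{7} = -2 + \frac{-5 + N^{2} + 2 N}{7} = -2 + \left(- \frac{5}{7} + \frac{N^{2}}{7} + \frac{2 N}{7}\right) = - \frac{19}{7} + \frac{N^{2}}{7} + \frac{2 N}{7}$)
$\left(\frac{1}{\left(B{\left(P{\left(-1 \right)} \right)} + D{\left(6 \right)}\right)^{2}}\right)^{2} = \left(\frac{1}{\left(\left(- \frac{19}{7} + \frac{\left(\left(-1\right)^{2}\right)^{2}}{7} + \frac{2 \left(-1\right)^{2}}{7}\right) - \frac{5}{3}\right)^{2}}\right)^{2} = \left(\frac{1}{\left(\left(- \frac{19}{7} + \frac{1^{2}}{7} + \frac{2}{7} \cdot 1\right) - \frac{5}{3}\right)^{2}}\right)^{2} = \left(\frac{1}{\left(\left(- \frac{19}{7} + \frac{1}{7} \cdot 1 + \frac{2}{7}\right) - \frac{5}{3}\right)^{2}}\right)^{2} = \left(\frac{1}{\left(\left(- \frac{19}{7} + \frac{1}{7} + \frac{2}{7}\right) - \frac{5}{3}\right)^{2}}\right)^{2} = \left(\frac{1}{\left(- \frac{16}{7} - \frac{5}{3}\right)^{2}}\right)^{2} = \left(\frac{1}{\left(- \frac{83}{21}\right)^{2}}\right)^{2} = \left(\frac{1}{\frac{6889}{441}}\right)^{2} = \left(\frac{441}{6889}\right)^{2} = \frac{194481}{47458321}$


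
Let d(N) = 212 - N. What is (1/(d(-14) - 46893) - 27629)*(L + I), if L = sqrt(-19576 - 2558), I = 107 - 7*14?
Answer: -11604262896/46667 - 1289362544*I*sqrt(22134)/46667 ≈ -2.4866e+5 - 4.1105e+6*I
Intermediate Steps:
I = 9 (I = 107 - 98 = 9)
L = I*sqrt(22134) (L = sqrt(-22134) = I*sqrt(22134) ≈ 148.77*I)
(1/(d(-14) - 46893) - 27629)*(L + I) = (1/((212 - 1*(-14)) - 46893) - 27629)*(I*sqrt(22134) + 9) = (1/((212 + 14) - 46893) - 27629)*(9 + I*sqrt(22134)) = (1/(226 - 46893) - 27629)*(9 + I*sqrt(22134)) = (1/(-46667) - 27629)*(9 + I*sqrt(22134)) = (-1/46667 - 27629)*(9 + I*sqrt(22134)) = -1289362544*(9 + I*sqrt(22134))/46667 = -11604262896/46667 - 1289362544*I*sqrt(22134)/46667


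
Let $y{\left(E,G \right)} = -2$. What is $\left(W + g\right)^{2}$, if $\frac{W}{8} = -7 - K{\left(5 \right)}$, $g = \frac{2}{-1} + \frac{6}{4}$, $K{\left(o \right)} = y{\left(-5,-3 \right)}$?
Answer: $\frac{6561}{4} \approx 1640.3$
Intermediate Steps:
$K{\left(o \right)} = -2$
$g = - \frac{1}{2}$ ($g = 2 \left(-1\right) + 6 \cdot \frac{1}{4} = -2 + \frac{3}{2} = - \frac{1}{2} \approx -0.5$)
$W = -40$ ($W = 8 \left(-7 - -2\right) = 8 \left(-7 + 2\right) = 8 \left(-5\right) = -40$)
$\left(W + g\right)^{2} = \left(-40 - \frac{1}{2}\right)^{2} = \left(- \frac{81}{2}\right)^{2} = \frac{6561}{4}$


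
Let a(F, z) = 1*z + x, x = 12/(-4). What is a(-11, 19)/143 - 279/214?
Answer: -36473/30602 ≈ -1.1919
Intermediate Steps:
x = -3 (x = 12*(-1/4) = -3)
a(F, z) = -3 + z (a(F, z) = 1*z - 3 = z - 3 = -3 + z)
a(-11, 19)/143 - 279/214 = (-3 + 19)/143 - 279/214 = 16*(1/143) - 279*1/214 = 16/143 - 279/214 = -36473/30602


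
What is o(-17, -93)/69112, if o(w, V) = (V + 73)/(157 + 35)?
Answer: -5/3317376 ≈ -1.5072e-6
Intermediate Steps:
o(w, V) = 73/192 + V/192 (o(w, V) = (73 + V)/192 = (73 + V)*(1/192) = 73/192 + V/192)
o(-17, -93)/69112 = (73/192 + (1/192)*(-93))/69112 = (73/192 - 31/64)*(1/69112) = -5/48*1/69112 = -5/3317376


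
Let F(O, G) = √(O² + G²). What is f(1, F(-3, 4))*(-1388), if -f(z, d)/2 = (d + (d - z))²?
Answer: 224856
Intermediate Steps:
F(O, G) = √(G² + O²)
f(z, d) = -2*(-z + 2*d)² (f(z, d) = -2*(d + (d - z))² = -2*(-z + 2*d)²)
f(1, F(-3, 4))*(-1388) = -2*(-1*1 + 2*√(4² + (-3)²))²*(-1388) = -2*(-1 + 2*√(16 + 9))²*(-1388) = -2*(-1 + 2*√25)²*(-1388) = -2*(-1 + 2*5)²*(-1388) = -2*(-1 + 10)²*(-1388) = -2*9²*(-1388) = -2*81*(-1388) = -162*(-1388) = 224856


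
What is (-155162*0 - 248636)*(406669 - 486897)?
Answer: 19947569008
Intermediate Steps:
(-155162*0 - 248636)*(406669 - 486897) = (0 - 248636)*(-80228) = -248636*(-80228) = 19947569008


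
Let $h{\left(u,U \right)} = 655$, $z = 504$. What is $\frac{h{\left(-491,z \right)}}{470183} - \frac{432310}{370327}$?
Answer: $- \frac{203022248545}{174121459841} \approx -1.166$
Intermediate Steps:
$\frac{h{\left(-491,z \right)}}{470183} - \frac{432310}{370327} = \frac{655}{470183} - \frac{432310}{370327} = - \frac{203022248545}{174121459841}$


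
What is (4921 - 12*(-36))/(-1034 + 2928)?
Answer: 5353/1894 ≈ 2.8263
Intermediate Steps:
(4921 - 12*(-36))/(-1034 + 2928) = (4921 + 432)/1894 = 5353*(1/1894) = 5353/1894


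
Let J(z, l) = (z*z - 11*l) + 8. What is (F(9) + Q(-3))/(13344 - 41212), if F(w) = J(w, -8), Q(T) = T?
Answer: -87/13934 ≈ -0.0062437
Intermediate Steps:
J(z, l) = 8 + z² - 11*l (J(z, l) = (z² - 11*l) + 8 = 8 + z² - 11*l)
F(w) = 96 + w² (F(w) = 8 + w² - 11*(-8) = 8 + w² + 88 = 96 + w²)
(F(9) + Q(-3))/(13344 - 41212) = ((96 + 9²) - 3)/(13344 - 41212) = ((96 + 81) - 3)/(-27868) = (177 - 3)*(-1/27868) = 174*(-1/27868) = -87/13934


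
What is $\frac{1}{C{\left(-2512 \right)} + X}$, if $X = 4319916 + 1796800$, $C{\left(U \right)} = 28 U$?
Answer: $\frac{1}{6046380} \approx 1.6539 \cdot 10^{-7}$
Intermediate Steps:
$X = 6116716$
$\frac{1}{C{\left(-2512 \right)} + X} = \frac{1}{28 \left(-2512\right) + 6116716} = \frac{1}{-70336 + 6116716} = \frac{1}{6046380}$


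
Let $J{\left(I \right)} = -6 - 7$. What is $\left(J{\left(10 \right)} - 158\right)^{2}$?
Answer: $29241$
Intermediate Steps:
$J{\left(I \right)} = -13$ ($J{\left(I \right)} = -6 - 7 = -13$)
$\left(J{\left(10 \right)} - 158\right)^{2} = \left(-13 - 158\right)^{2} = \left(-171\right)^{2} = 29241$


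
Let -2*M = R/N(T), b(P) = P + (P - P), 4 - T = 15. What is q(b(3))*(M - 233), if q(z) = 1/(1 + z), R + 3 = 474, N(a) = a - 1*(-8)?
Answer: -309/8 ≈ -38.625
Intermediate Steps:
T = -11 (T = 4 - 1*15 = 4 - 15 = -11)
N(a) = 8 + a (N(a) = a + 8 = 8 + a)
R = 471 (R = -3 + 474 = 471)
b(P) = P (b(P) = P + 0 = P)
M = 157/2 (M = -471/(2*(8 - 11)) = -471/(2*(-3)) = -471*(-1)/(2*3) = -1/2*(-157) = 157/2 ≈ 78.500)
q(b(3))*(M - 233) = (157/2 - 233)/(1 + 3) = -309/2/4 = (1/4)*(-309/2) = -309/8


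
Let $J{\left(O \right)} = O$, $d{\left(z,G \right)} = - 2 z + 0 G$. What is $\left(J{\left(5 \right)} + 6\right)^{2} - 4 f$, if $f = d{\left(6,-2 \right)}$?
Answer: $169$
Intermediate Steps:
$d{\left(z,G \right)} = - 2 z$ ($d{\left(z,G \right)} = - 2 z + 0 = - 2 z$)
$f = -12$ ($f = \left(-2\right) 6 = -12$)
$\left(J{\left(5 \right)} + 6\right)^{2} - 4 f = \left(5 + 6\right)^{2} - -48 = 11^{2} + 48 = 121 + 48 = 169$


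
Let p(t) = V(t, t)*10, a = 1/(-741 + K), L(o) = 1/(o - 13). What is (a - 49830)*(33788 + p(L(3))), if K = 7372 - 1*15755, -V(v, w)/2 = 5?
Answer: -3829053212662/2281 ≈ -1.6787e+9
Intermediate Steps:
L(o) = 1/(-13 + o)
V(v, w) = -10 (V(v, w) = -2*5 = -10)
K = -8383 (K = 7372 - 15755 = -8383)
a = -1/9124 (a = 1/(-741 - 8383) = 1/(-9124) = -1/9124 ≈ -0.00010960)
p(t) = -100 (p(t) = -10*10 = -100)
(a - 49830)*(33788 + p(L(3))) = (-1/9124 - 49830)*(33788 - 100) = -454648921/9124*33688 = -3829053212662/2281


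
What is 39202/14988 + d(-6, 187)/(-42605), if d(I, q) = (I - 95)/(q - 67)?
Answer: 16702138249/6385637400 ≈ 2.6156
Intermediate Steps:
d(I, q) = (-95 + I)/(-67 + q)
39202/14988 + d(-6, 187)/(-42605) = 39202/14988 + ((-95 - 6)/(-67 + 187))/(-42605) = 39202*(1/14988) + (-101/120)*(-1/42605) = 19601/7494 + ((1/120)*(-101))*(-1/42605) = 19601/7494 - 101/120*(-1/42605) = 19601/7494 + 101/5112600 = 16702138249/6385637400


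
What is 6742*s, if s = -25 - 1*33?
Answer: -391036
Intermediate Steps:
s = -58 (s = -25 - 33 = -58)
6742*s = 6742*(-58) = -391036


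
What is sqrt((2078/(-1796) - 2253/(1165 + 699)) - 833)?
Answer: I*sqrt(146285455843122)/418468 ≈ 28.903*I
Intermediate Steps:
sqrt((2078/(-1796) - 2253/(1165 + 699)) - 833) = sqrt((2078*(-1/1796) - 2253/1864) - 833) = sqrt((-1039/898 - 2253*1/1864) - 833) = sqrt((-1039/898 - 2253/1864) - 833) = sqrt(-1979945/836936 - 833) = sqrt(-699147633/836936) = I*sqrt(146285455843122)/418468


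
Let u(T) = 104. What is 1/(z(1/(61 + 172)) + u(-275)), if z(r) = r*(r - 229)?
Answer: 54289/5592700 ≈ 0.0097071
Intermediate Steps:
z(r) = r*(-229 + r)
1/(z(1/(61 + 172)) + u(-275)) = 1/((-229 + 1/(61 + 172))/(61 + 172) + 104) = 1/((-229 + 1/233)/233 + 104) = 1/((1/233)*(-53356/233) + 104) = 1/(-53356/54289 + 104) = 1/(5592700/54289) = 54289/5592700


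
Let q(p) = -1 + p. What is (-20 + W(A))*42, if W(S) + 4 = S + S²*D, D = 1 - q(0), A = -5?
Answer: 882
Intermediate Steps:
D = 2 (D = 1 - (-1 + 0) = 1 - 1*(-1) = 1 + 1 = 2)
W(S) = -4 + S + 2*S² (W(S) = -4 + (S + S²*2) = -4 + (S + 2*S²) = -4 + S + 2*S²)
(-20 + W(A))*42 = (-20 + (-4 - 5 + 2*(-5)²))*42 = (-20 + (-4 - 5 + 2*25))*42 = (-20 + (-4 - 5 + 50))*42 = (-20 + 41)*42 = 21*42 = 882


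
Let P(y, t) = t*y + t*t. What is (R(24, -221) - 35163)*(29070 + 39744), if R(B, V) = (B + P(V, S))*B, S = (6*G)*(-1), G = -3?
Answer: -8414782362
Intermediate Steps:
S = 18 (S = (6*(-3))*(-1) = -18*(-1) = 18)
P(y, t) = t**2 + t*y (P(y, t) = t*y + t**2 = t**2 + t*y)
R(B, V) = B*(324 + B + 18*V) (R(B, V) = (B + 18*(18 + V))*B = (B + (324 + 18*V))*B = (324 + B + 18*V)*B = B*(324 + B + 18*V))
(R(24, -221) - 35163)*(29070 + 39744) = (24*(324 + 24 + 18*(-221)) - 35163)*(29070 + 39744) = (24*(324 + 24 - 3978) - 35163)*68814 = (24*(-3630) - 35163)*68814 = (-87120 - 35163)*68814 = -122283*68814 = -8414782362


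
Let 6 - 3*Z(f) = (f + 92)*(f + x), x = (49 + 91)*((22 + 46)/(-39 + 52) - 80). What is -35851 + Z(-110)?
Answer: -1291097/13 ≈ -99315.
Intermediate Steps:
x = -136080/13 (x = 140*(68/13 - 80) = 140*(-972/13) = -136080/13 ≈ -10468.)
Z(f) = 2 - (92 + f)*(-136080/13 + f)/3 (Z(f) = 2 - (f + 92)*(f - 136080/13)/3 = 2 - (92 + f)*(-136080/13 + f)/3)
-35851 + Z(-110) = -35851 + (4173146/13 - ⅓*(-110)² + (134884/39)*(-110)) = -35851 + (4173146/13 - ⅓*12100 - 14837240/39) = -35851 + (4173146/13 - 12100/3 - 14837240/39) = -35851 - 825034/13 = -1291097/13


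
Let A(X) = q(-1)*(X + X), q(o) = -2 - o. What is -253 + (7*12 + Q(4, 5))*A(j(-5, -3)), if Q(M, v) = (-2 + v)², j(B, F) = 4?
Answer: -997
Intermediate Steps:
A(X) = -2*X (A(X) = (-2 - 1*(-1))*(X + X) = (-2 + 1)*(2*X) = -2*X)
-253 + (7*12 + Q(4, 5))*A(j(-5, -3)) = -253 + (7*12 + (-2 + 5)²)*(-2*4) = -253 + (84 + 3²)*(-8) = -253 + (84 + 9)*(-8) = -253 + 93*(-8) = -253 - 744 = -997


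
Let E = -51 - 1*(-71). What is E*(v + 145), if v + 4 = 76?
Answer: 4340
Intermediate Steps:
v = 72 (v = -4 + 76 = 72)
E = 20 (E = -51 + 71 = 20)
E*(v + 145) = 20*(72 + 145) = 20*217 = 4340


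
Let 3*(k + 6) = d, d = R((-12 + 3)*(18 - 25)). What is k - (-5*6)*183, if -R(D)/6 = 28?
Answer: 5428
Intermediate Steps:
R(D) = -168 (R(D) = -6*28 = -168)
d = -168
k = -62 (k = -6 + (⅓)*(-168) = -6 - 56 = -62)
k - (-5*6)*183 = -62 - (-5*6)*183 = -62 - (-30)*183 = -62 - 1*(-5490) = -62 + 5490 = 5428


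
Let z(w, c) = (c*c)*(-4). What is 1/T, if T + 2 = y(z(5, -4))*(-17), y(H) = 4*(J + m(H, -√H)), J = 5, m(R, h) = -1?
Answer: -1/274 ≈ -0.0036496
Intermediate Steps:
z(w, c) = -4*c² (z(w, c) = c²*(-4) = -4*c²)
y(H) = 16 (y(H) = 4*(5 - 1) = 4*4 = 16)
T = -274 (T = -2 + 16*(-17) = -2 - 272 = -274)
1/T = 1/(-274) = -1/274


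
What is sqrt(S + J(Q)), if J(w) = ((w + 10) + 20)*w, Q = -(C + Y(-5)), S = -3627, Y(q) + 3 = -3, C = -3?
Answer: 6*I*sqrt(91) ≈ 57.236*I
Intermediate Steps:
Y(q) = -6 (Y(q) = -3 - 3 = -6)
Q = 9 (Q = -(-3 - 6) = -1*(-9) = 9)
J(w) = w*(30 + w) (J(w) = ((10 + w) + 20)*w = (30 + w)*w = w*(30 + w))
sqrt(S + J(Q)) = sqrt(-3627 + 9*(30 + 9)) = sqrt(-3627 + 9*39) = sqrt(-3627 + 351) = sqrt(-3276) = 6*I*sqrt(91)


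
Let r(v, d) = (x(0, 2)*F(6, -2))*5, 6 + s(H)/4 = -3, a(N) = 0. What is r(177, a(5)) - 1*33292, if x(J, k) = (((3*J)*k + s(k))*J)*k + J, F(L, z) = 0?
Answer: -33292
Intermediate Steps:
s(H) = -36 (s(H) = -24 + 4*(-3) = -24 - 12 = -36)
x(J, k) = J + J*k*(-36 + 3*J*k) (x(J, k) = (((3*J)*k - 36)*J)*k + J = ((3*J*k - 36)*J)*k + J = ((-36 + 3*J*k)*J)*k + J = (J*(-36 + 3*J*k))*k + J = J*k*(-36 + 3*J*k) + J = J + J*k*(-36 + 3*J*k))
r(v, d) = 0 (r(v, d) = ((0*(1 - 36*2 + 3*0*2**2))*0)*5 = ((0*(1 - 72 + 3*0*4))*0)*5 = ((0*(1 - 72 + 0))*0)*5 = ((0*(-71))*0)*5 = (0*0)*5 = 0*5 = 0)
r(177, a(5)) - 1*33292 = 0 - 1*33292 = 0 - 33292 = -33292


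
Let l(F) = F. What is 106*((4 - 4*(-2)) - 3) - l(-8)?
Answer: 962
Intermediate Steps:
106*((4 - 4*(-2)) - 3) - l(-8) = 106*((4 - 4*(-2)) - 3) - 1*(-8) = 106*((4 + 8) - 3) + 8 = 106*(12 - 3) + 8 = 106*9 + 8 = 954 + 8 = 962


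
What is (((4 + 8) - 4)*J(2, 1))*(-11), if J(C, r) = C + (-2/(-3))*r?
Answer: -704/3 ≈ -234.67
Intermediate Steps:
J(C, r) = C + 2*r/3 (J(C, r) = C + (-2*(-1/3))*r = C + 2*r/3)
(((4 + 8) - 4)*J(2, 1))*(-11) = (((4 + 8) - 4)*(2 + (2/3)*1))*(-11) = ((12 - 4)*(2 + 2/3))*(-11) = (8*(8/3))*(-11) = (64/3)*(-11) = -704/3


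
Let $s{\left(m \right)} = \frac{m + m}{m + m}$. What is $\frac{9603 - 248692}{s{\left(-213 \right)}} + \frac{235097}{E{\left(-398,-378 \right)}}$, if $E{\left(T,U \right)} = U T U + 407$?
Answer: $- \frac{13596376010922}{56867425} \approx -2.3909 \cdot 10^{5}$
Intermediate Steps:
$E{\left(T,U \right)} = 407 + T U^{2}$ ($E{\left(T,U \right)} = T U U + 407 = T U^{2} + 407 = 407 + T U^{2}$)
$s{\left(m \right)} = 1$ ($s{\left(m \right)} = \frac{2 m}{2 m} = 2 m \frac{1}{2 m} = 1$)
$\frac{9603 - 248692}{s{\left(-213 \right)}} + \frac{235097}{E{\left(-398,-378 \right)}} = \frac{9603 - 248692}{1} + \frac{235097}{407 - 398 \left(-378\right)^{2}} = \left(-239089\right) 1 + \frac{235097}{407 - 56867832} = -239089 + \frac{235097}{407 - 56867832} = -239089 + \frac{235097}{-56867425} = -239089 + 235097 \left(- \frac{1}{56867425}\right) = -239089 - \frac{235097}{56867425} = - \frac{13596376010922}{56867425}$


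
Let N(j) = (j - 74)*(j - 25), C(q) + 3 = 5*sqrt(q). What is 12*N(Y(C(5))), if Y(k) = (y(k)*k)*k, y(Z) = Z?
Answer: 51972024 - 21915360*sqrt(5) ≈ 2.9678e+6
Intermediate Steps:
C(q) = -3 + 5*sqrt(q)
Y(k) = k**3 (Y(k) = (k*k)*k = k**2*k = k**3)
N(j) = (-74 + j)*(-25 + j)
12*N(Y(C(5))) = 12*(1850 + ((-3 + 5*sqrt(5))**3)**2 - 99*(-3 + 5*sqrt(5))**3) = 12*(1850 + (-3 + 5*sqrt(5))**6 - 99*(-3 + 5*sqrt(5))**3) = 22200 - 1188*(-3 + 5*sqrt(5))**3 + 12*(-3 + 5*sqrt(5))**6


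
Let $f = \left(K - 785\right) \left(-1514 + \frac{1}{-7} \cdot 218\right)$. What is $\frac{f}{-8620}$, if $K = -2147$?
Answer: $- \frac{7928128}{15085} \approx -525.56$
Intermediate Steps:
$f = \frac{31712512}{7}$ ($f = \left(-2147 - 785\right) \left(-1514 + \frac{1}{-7} \cdot 218\right) = - 2932 \left(-1514 - \frac{218}{7}\right) = \left(-2932\right) \left(- \frac{10816}{7}\right) = \frac{31712512}{7} \approx 4.5304 \cdot 10^{6}$)
$\frac{f}{-8620} = \frac{31712512}{7 \left(-8620\right)} = \frac{31712512}{7} \left(- \frac{1}{8620}\right) = - \frac{7928128}{15085}$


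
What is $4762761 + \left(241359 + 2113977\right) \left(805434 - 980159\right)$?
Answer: $-411531319839$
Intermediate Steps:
$4762761 + \left(241359 + 2113977\right) \left(805434 - 980159\right) = 4762761 + 2355336 \left(-174725\right) = 4762761 - 411536082600 = -411531319839$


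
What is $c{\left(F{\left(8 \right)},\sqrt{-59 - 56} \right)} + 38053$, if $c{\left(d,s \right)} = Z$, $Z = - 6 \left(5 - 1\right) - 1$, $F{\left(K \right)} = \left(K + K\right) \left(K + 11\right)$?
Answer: $38028$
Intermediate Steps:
$F{\left(K \right)} = 2 K \left(11 + K\right)$
$Z = -25$ ($Z = \left(-6\right) 4 - 1 = -24 - 1 = -25$)
$c{\left(d,s \right)} = -25$
$c{\left(F{\left(8 \right)},\sqrt{-59 - 56} \right)} + 38053 = -25 + 38053 = 38028$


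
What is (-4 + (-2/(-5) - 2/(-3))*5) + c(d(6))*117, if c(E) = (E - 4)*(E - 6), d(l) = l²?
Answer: 336964/3 ≈ 1.1232e+5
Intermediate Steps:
c(E) = (-6 + E)*(-4 + E) (c(E) = (-4 + E)*(-6 + E) = (-6 + E)*(-4 + E))
(-4 + (-2/(-5) - 2/(-3))*5) + c(d(6))*117 = (-4 + (-2/(-5) - 2/(-3))*5) + (24 + (6²)² - 10*6²)*117 = (-4 + (-2*(-⅕) - 2*(-⅓))*5) + (24 + 36² - 10*36)*117 = (-4 + (⅖ + ⅔)*5) + (24 + 1296 - 360)*117 = (-4 + (16/15)*5) + 960*117 = (-4 + 16/3) + 112320 = 4/3 + 112320 = 336964/3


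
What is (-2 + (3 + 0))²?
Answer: 1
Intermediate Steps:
(-2 + (3 + 0))² = (-2 + 3)² = 1² = 1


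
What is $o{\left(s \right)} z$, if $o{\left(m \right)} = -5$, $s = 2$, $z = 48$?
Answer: $-240$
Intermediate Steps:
$o{\left(s \right)} z = \left(-5\right) 48 = -240$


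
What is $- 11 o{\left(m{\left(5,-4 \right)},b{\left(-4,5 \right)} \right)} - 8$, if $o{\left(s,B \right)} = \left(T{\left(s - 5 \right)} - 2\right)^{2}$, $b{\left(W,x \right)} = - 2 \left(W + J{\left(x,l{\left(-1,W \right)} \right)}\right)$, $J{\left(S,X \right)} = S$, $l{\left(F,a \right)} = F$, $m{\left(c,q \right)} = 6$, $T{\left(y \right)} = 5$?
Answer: $-107$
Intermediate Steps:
$b{\left(W,x \right)} = - 2 W - 2 x$ ($b{\left(W,x \right)} = - 2 \left(W + x\right) = - 2 W - 2 x$)
$o{\left(s,B \right)} = 9$ ($o{\left(s,B \right)} = \left(5 - 2\right)^{2} = 3^{2} = 9$)
$- 11 o{\left(m{\left(5,-4 \right)},b{\left(-4,5 \right)} \right)} - 8 = \left(-11\right) 9 - 8 = -99 - 8 = -107$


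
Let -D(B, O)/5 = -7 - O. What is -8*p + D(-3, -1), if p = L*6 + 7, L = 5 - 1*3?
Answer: -122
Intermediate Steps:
D(B, O) = 35 + 5*O (D(B, O) = -5*(-7 - O) = 35 + 5*O)
L = 2 (L = 5 - 3 = 2)
p = 19 (p = 2*6 + 7 = 12 + 7 = 19)
-8*p + D(-3, -1) = -8*19 + (35 + 5*(-1)) = -152 + (35 - 5) = -152 + 30 = -122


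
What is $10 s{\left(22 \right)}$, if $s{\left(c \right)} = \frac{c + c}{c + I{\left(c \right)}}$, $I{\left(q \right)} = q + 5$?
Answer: $\frac{440}{49} \approx 8.9796$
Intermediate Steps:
$I{\left(q \right)} = 5 + q$
$s{\left(c \right)} = \frac{2 c}{5 + 2 c}$ ($s{\left(c \right)} = \frac{c + c}{c + \left(5 + c\right)} = \frac{2 c}{5 + 2 c}$)
$10 s{\left(22 \right)} = 10 \cdot 2 \cdot 22 \frac{1}{5 + 2 \cdot 22} = 10 \cdot 2 \cdot 22 \frac{1}{5 + 44} = 10 \cdot 2 \cdot 22 \cdot \frac{1}{49} = 10 \cdot \frac{44}{49} = \frac{440}{49}$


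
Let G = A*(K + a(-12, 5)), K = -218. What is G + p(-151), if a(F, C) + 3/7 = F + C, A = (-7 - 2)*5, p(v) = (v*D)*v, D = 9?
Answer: 1507473/7 ≈ 2.1535e+5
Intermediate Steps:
p(v) = 9*v² (p(v) = (v*9)*v = (9*v)*v = 9*v²)
A = -45 (A = -9*5 = -45)
a(F, C) = -3/7 + C + F (a(F, C) = -3/7 + (F + C) = -3/7 + (C + F) = -3/7 + C + F)
G = 71010/7 (G = -45*(-218 + (-3/7 + 5 - 12)) = -45*(-218 - 52/7) = -45*(-1578/7) = 71010/7 ≈ 10144.)
G + p(-151) = 71010/7 + 9*(-151)² = 71010/7 + 9*22801 = 71010/7 + 205209 = 1507473/7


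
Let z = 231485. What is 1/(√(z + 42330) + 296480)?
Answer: 59296/17580023317 - √273815/87900116585 ≈ 3.3670e-6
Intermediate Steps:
1/(√(z + 42330) + 296480) = 1/(√(231485 + 42330) + 296480) = 1/(√273815 + 296480) = 1/(296480 + √273815)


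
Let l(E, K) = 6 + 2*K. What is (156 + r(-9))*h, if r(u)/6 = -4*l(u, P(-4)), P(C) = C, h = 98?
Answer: 19992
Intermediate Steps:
r(u) = 48 (r(u) = 6*(-4*(6 + 2*(-4))) = 6*(-4*(6 - 8)) = 6*(-4*(-2)) = 6*8 = 48)
(156 + r(-9))*h = (156 + 48)*98 = 204*98 = 19992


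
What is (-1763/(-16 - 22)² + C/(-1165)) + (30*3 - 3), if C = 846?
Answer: 143081101/1682260 ≈ 85.053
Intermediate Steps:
(-1763/(-16 - 22)² + C/(-1165)) + (30*3 - 3) = (-1763/(-16 - 22)² + 846/(-1165)) + (30*3 - 3) = (-1763/((-38)²) + 846*(-1/1165)) + (90 - 3) = (-1763/1444 - 846/1165) + 87 = -3275519/1682260 + 87 = 143081101/1682260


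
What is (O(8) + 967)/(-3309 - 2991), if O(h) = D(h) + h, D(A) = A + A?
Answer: -991/6300 ≈ -0.15730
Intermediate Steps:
D(A) = 2*A
O(h) = 3*h (O(h) = 2*h + h = 3*h)
(O(8) + 967)/(-3309 - 2991) = (3*8 + 967)/(-3309 - 2991) = (24 + 967)/(-6300) = 991*(-1/6300) = -991/6300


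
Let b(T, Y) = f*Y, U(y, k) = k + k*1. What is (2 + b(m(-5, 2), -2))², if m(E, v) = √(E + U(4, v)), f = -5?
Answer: 144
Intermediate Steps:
U(y, k) = 2*k (U(y, k) = k + k = 2*k)
m(E, v) = √(E + 2*v)
b(T, Y) = -5*Y
(2 + b(m(-5, 2), -2))² = (2 - 5*(-2))² = (2 + 10)² = 12² = 144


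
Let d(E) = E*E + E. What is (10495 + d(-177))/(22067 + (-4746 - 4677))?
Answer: 41647/12644 ≈ 3.2938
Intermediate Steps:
d(E) = E + E² (d(E) = E² + E = E + E²)
(10495 + d(-177))/(22067 + (-4746 - 4677)) = (10495 - 177*(1 - 177))/(22067 + (-4746 - 4677)) = (10495 - 177*(-176))/(22067 - 9423) = (10495 + 31152)/12644 = 41647*(1/12644) = 41647/12644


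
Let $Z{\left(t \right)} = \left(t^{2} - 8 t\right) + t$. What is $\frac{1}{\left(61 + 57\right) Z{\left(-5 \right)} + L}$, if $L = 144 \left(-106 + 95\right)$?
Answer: $\frac{1}{5496} \approx 0.00018195$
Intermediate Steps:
$Z{\left(t \right)} = t^{2} - 7 t$
$L = -1584$ ($L = 144 \left(-11\right) = -1584$)
$\frac{1}{\left(61 + 57\right) Z{\left(-5 \right)} + L} = \frac{1}{\left(61 + 57\right) \left(- 5 \left(-7 - 5\right)\right) - 1584} = \frac{1}{118 \left(\left(-5\right) \left(-12\right)\right) - 1584} = \frac{1}{118 \cdot 60 - 1584} = \frac{1}{7080 - 1584} = \frac{1}{5496}$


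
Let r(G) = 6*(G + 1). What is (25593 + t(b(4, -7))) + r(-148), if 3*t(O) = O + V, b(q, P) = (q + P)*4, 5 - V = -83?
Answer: 74209/3 ≈ 24736.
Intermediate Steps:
V = 88 (V = 5 - 1*(-83) = 5 + 83 = 88)
r(G) = 6 + 6*G (r(G) = 6*(1 + G) = 6 + 6*G)
b(q, P) = 4*P + 4*q (b(q, P) = (P + q)*4 = 4*P + 4*q)
t(O) = 88/3 + O/3 (t(O) = (O + 88)/3 = (88 + O)/3 = 88/3 + O/3)
(25593 + t(b(4, -7))) + r(-148) = (25593 + (88/3 + (4*(-7) + 4*4)/3)) + (6 + 6*(-148)) = (25593 + (88/3 + (-28 + 16)/3)) + (6 - 888) = (25593 + (88/3 + (1/3)*(-12))) - 882 = (25593 + (88/3 - 4)) - 882 = (25593 + 76/3) - 882 = 76855/3 - 882 = 74209/3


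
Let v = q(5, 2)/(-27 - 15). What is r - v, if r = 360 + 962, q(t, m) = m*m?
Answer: 27764/21 ≈ 1322.1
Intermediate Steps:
q(t, m) = m²
r = 1322
v = -2/21 (v = 2²/(-27 - 15) = 4/(-42) = -1/42*4 = -2/21 ≈ -0.095238)
r - v = 1322 - 1*(-2/21) = 1322 + 2/21 = 27764/21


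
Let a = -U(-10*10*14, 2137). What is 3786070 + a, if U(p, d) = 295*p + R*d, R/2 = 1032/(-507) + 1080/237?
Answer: 55917903634/13351 ≈ 4.1883e+6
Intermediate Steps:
R = 67328/13351 (R = 2*(1032/(-507) + 1080/237) = 2*(1032*(-1/507) + 1080*(1/237)) = 2*(-344/169 + 360/79) = 2*(33664/13351) = 67328/13351 ≈ 5.0429)
U(p, d) = 295*p + 67328*d/13351
a = 5370083064/13351 (a = -(295*(-10*10*14) + (67328/13351)*2137) = -(295*(-100*14) + 143879936/13351) = -(295*(-1400) + 143879936/13351) = -(-413000 + 143879936/13351) = -1*(-5370083064/13351) = 5370083064/13351 ≈ 4.0222e+5)
3786070 + a = 3786070 + 5370083064/13351 = 55917903634/13351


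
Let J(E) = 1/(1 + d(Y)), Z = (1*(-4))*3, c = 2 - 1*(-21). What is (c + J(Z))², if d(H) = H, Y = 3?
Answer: 8649/16 ≈ 540.56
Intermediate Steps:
c = 23 (c = 2 + 21 = 23)
Z = -12 (Z = -4*3 = -12)
J(E) = ¼ (J(E) = 1/(1 + 3) = 1/4 = ¼)
(c + J(Z))² = (23 + ¼)² = (93/4)² = 8649/16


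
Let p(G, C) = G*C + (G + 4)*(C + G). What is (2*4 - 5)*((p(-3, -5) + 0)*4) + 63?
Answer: 147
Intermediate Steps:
p(G, C) = C*G + (4 + G)*(C + G)
(2*4 - 5)*((p(-3, -5) + 0)*4) + 63 = (2*4 - 5)*((((-3)**2 + 4*(-5) + 4*(-3) + 2*(-5)*(-3)) + 0)*4) + 63 = (8 - 5)*(((9 - 20 - 12 + 30) + 0)*4) + 63 = 3*((7 + 0)*4) + 63 = 3*(7*4) + 63 = 3*28 + 63 = 84 + 63 = 147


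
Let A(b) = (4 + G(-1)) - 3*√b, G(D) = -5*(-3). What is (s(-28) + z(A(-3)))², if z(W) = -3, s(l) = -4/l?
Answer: 400/49 ≈ 8.1633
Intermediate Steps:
G(D) = 15
A(b) = 19 - 3*√b (A(b) = (4 + 15) - 3*√b = 19 - 3*√b)
(s(-28) + z(A(-3)))² = (-4/(-28) - 3)² = (-4*(-1/28) - 3)² = (⅐ - 3)² = (-20/7)² = 400/49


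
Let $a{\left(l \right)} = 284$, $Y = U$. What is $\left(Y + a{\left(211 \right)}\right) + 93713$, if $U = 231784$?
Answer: $325781$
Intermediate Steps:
$Y = 231784$
$\left(Y + a{\left(211 \right)}\right) + 93713 = \left(231784 + 284\right) + 93713 = 232068 + 93713 = 325781$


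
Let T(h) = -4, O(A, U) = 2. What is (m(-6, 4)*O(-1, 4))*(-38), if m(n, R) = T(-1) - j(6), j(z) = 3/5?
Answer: 1748/5 ≈ 349.60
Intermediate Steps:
j(z) = ⅗ (j(z) = 3*(⅕) = ⅗)
m(n, R) = -23/5 (m(n, R) = -4 - 1*⅗ = -4 - ⅗ = -23/5)
(m(-6, 4)*O(-1, 4))*(-38) = -23/5*2*(-38) = -46/5*(-38) = 1748/5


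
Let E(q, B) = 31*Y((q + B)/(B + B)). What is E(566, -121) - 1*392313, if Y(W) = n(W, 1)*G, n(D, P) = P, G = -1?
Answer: -392344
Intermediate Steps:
Y(W) = -1 (Y(W) = 1*(-1) = -1)
E(q, B) = -31 (E(q, B) = 31*(-1) = -31)
E(566, -121) - 1*392313 = -31 - 1*392313 = -31 - 392313 = -392344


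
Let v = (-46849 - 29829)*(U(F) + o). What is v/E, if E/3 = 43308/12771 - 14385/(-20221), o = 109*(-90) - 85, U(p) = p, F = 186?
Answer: 7120476338680166/117715767 ≈ 6.0489e+7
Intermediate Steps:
o = -9895 (o = -9810 - 85 = -9895)
E = 117715767/9564533 (E = 3*(43308/12771 - 14385/(-20221)) = 3*(43308*(1/12771) - 14385*(-1/20221)) = 3*(1604/473 + 14385/20221) = 3*(39238589/9564533) = 117715767/9564533 ≈ 12.308)
v = 744466702 (v = (-46849 - 29829)*(186 - 9895) = -76678*(-9709) = 744466702)
v/E = 744466702/(117715767/9564533) = 744466702*(9564533/117715767) = 7120476338680166/117715767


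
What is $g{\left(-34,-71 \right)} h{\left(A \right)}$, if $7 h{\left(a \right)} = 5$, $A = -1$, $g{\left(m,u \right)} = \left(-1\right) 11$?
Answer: $- \frac{55}{7} \approx -7.8571$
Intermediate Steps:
$g{\left(m,u \right)} = -11$
$h{\left(a \right)} = \frac{5}{7}$ ($h{\left(a \right)} = \frac{1}{7} \cdot 5 = \frac{5}{7}$)
$g{\left(-34,-71 \right)} h{\left(A \right)} = \left(-11\right) \frac{5}{7} = - \frac{55}{7}$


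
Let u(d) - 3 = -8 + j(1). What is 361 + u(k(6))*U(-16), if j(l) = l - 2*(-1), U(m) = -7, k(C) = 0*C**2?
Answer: 375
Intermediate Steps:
k(C) = 0
j(l) = 2 + l (j(l) = l + 2 = 2 + l)
u(d) = -2 (u(d) = 3 + (-8 + (2 + 1)) = 3 + (-8 + 3) = 3 - 5 = -2)
361 + u(k(6))*U(-16) = 361 - 2*(-7) = 361 + 14 = 375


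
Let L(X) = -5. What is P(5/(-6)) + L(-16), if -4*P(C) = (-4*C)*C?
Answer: -155/36 ≈ -4.3056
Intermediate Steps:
P(C) = C² (P(C) = -(-4*C)*C/4 = -(-1)*C² = C²)
P(5/(-6)) + L(-16) = (5/(-6))² - 5 = (5*(-⅙))² - 5 = (-⅚)² - 5 = 25/36 - 5 = -155/36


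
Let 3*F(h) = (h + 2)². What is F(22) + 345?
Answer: 537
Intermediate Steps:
F(h) = (2 + h)²/3 (F(h) = (h + 2)²/3 = (2 + h)²/3)
F(22) + 345 = (2 + 22)²/3 + 345 = (⅓)*24² + 345 = (⅓)*576 + 345 = 192 + 345 = 537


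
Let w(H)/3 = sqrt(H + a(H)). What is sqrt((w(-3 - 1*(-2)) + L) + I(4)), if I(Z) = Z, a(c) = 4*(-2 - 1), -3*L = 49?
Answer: sqrt(-111 + 27*I*sqrt(13))/3 ≈ 1.4268 + 3.7906*I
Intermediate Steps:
L = -49/3 (L = -1/3*49 = -49/3 ≈ -16.333)
a(c) = -12 (a(c) = 4*(-3) = -12)
w(H) = 3*sqrt(-12 + H) (w(H) = 3*sqrt(H - 12) = 3*sqrt(-12 + H))
sqrt((w(-3 - 1*(-2)) + L) + I(4)) = sqrt((3*sqrt(-12 + (-3 - 1*(-2))) - 49/3) + 4) = sqrt((3*sqrt(-12 + (-3 + 2)) - 49/3) + 4) = sqrt((3*sqrt(-12 - 1) - 49/3) + 4) = sqrt((3*sqrt(-13) - 49/3) + 4) = sqrt((3*(I*sqrt(13)) - 49/3) + 4) = sqrt((3*I*sqrt(13) - 49/3) + 4) = sqrt((-49/3 + 3*I*sqrt(13)) + 4) = sqrt(-37/3 + 3*I*sqrt(13))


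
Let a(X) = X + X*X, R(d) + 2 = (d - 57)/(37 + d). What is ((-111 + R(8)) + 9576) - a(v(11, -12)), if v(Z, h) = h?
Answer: 419846/45 ≈ 9329.9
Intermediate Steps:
R(d) = -2 + (-57 + d)/(37 + d) (R(d) = -2 + (d - 57)/(37 + d) = -2 + (-57 + d)/(37 + d))
a(X) = X + X**2
((-111 + R(8)) + 9576) - a(v(11, -12)) = ((-111 + (-131 - 1*8)/(37 + 8)) + 9576) - (-12)*(1 - 12) = ((-111 + (-131 - 8)/45) + 9576) - (-12)*(-11) = ((-111 + (1/45)*(-139)) + 9576) - 1*132 = ((-111 - 139/45) + 9576) - 132 = (-5134/45 + 9576) - 132 = 425786/45 - 132 = 419846/45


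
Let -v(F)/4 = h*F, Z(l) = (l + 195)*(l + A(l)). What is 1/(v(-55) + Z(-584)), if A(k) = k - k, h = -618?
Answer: 1/91216 ≈ 1.0963e-5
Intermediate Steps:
A(k) = 0
Z(l) = l*(195 + l) (Z(l) = (l + 195)*(l + 0) = (195 + l)*l = l*(195 + l))
v(F) = 2472*F (v(F) = -(-2472)*F = 2472*F)
1/(v(-55) + Z(-584)) = 1/(2472*(-55) - 584*(195 - 584)) = 1/(-135960 - 584*(-389)) = 1/(-135960 + 227176) = 1/91216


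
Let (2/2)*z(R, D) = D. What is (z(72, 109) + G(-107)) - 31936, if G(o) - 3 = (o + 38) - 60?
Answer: -31953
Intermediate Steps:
z(R, D) = D
G(o) = -19 + o (G(o) = 3 + ((o + 38) - 60) = 3 + ((38 + o) - 60) = 3 + (-22 + o) = -19 + o)
(z(72, 109) + G(-107)) - 31936 = (109 + (-19 - 107)) - 31936 = (109 - 126) - 31936 = -17 - 31936 = -31953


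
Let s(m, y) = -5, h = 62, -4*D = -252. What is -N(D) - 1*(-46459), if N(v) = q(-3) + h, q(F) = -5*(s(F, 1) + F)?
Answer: 46357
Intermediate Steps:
D = 63 (D = -¼*(-252) = 63)
q(F) = 25 - 5*F (q(F) = -5*(-5 + F) = 25 - 5*F)
N(v) = 102 (N(v) = (25 - 5*(-3)) + 62 = (25 + 15) + 62 = 40 + 62 = 102)
-N(D) - 1*(-46459) = -1*102 - 1*(-46459) = -102 + 46459 = 46357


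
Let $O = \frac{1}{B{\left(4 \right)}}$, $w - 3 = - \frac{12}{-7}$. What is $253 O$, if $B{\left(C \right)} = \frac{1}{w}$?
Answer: $\frac{8349}{7} \approx 1192.7$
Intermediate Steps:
$w = \frac{33}{7}$ ($w = 3 - \frac{12}{-7} = 3 - - \frac{12}{7} = 3 + \frac{12}{7} = \frac{33}{7} \approx 4.7143$)
$B{\left(C \right)} = \frac{7}{33}$ ($B{\left(C \right)} = \frac{1}{\frac{33}{7}} = \frac{7}{33}$)
$O = \frac{33}{7}$ ($O = \frac{1}{\frac{7}{33}} = \frac{33}{7} \approx 4.7143$)
$253 O = 253 \cdot \frac{33}{7} = \frac{8349}{7}$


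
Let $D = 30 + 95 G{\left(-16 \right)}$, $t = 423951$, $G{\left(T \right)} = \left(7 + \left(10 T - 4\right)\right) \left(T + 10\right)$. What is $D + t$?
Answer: $513471$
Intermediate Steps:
$G{\left(T \right)} = \left(3 + 10 T\right) \left(10 + T\right)$ ($G{\left(T \right)} = \left(7 + \left(-4 + 10 T\right)\right) \left(10 + T\right) = \left(3 + 10 T\right) \left(10 + T\right)$)
$D = 89520$ ($D = 30 + 95 \left(30 + 10 \left(-16\right)^{2} + 103 \left(-16\right)\right) = 30 + 95 \left(30 + 10 \cdot 256 - 1648\right) = 30 + 95 \left(30 + 2560 - 1648\right) = 30 + 95 \cdot 942 = 30 + 89490 = 89520$)
$D + t = 89520 + 423951 = 513471$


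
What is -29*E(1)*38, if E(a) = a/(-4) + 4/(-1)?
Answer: 9367/2 ≈ 4683.5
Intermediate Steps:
E(a) = -4 - a/4 (E(a) = a*(-¼) + 4*(-1) = -a/4 - 4 = -4 - a/4)
-29*E(1)*38 = -29*(-4 - ¼*1)*38 = -29*(-4 - ¼)*38 = -29*(-17/4)*38 = (493/4)*38 = 9367/2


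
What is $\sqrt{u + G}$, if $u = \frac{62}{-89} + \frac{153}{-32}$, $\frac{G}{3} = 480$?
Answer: $\frac{\sqrt{727222382}}{712} \approx 37.875$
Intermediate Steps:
$G = 1440$ ($G = 3 \cdot 480 = 1440$)
$u = - \frac{15601}{2848}$ ($u = 62 \left(- \frac{1}{89}\right) + 153 \left(- \frac{1}{32}\right) = - \frac{62}{89} - \frac{153}{32} = - \frac{15601}{2848} \approx -5.4779$)
$\sqrt{u + G} = \sqrt{- \frac{15601}{2848} + 1440} = \sqrt{\frac{4085519}{2848}} = \frac{\sqrt{727222382}}{712}$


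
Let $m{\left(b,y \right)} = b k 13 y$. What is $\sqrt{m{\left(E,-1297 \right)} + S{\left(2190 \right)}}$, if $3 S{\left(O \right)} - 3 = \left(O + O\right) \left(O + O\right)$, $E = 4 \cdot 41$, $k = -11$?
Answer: $\sqrt{36812045} \approx 6067.3$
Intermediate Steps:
$E = 164$
$S{\left(O \right)} = 1 + \frac{4 O^{2}}{3}$ ($S{\left(O \right)} = 1 + \frac{\left(O + O\right) \left(O + O\right)}{3} = 1 + \frac{2 O 2 O}{3} = 1 + \frac{4 O^{2}}{3}$)
$m{\left(b,y \right)} = - 143 b y$ ($m{\left(b,y \right)} = b \left(-11\right) 13 y = - 11 b 13 y = - 143 b y$)
$\sqrt{m{\left(E,-1297 \right)} + S{\left(2190 \right)}} = \sqrt{\left(-143\right) 164 \left(-1297\right) + \left(1 + \frac{4 \cdot 2190^{2}}{3}\right)} = \sqrt{30417244 + \left(1 + \frac{4}{3} \cdot 4796100\right)} = \sqrt{30417244 + \left(1 + 6394800\right)} = \sqrt{30417244 + 6394801} = \sqrt{36812045}$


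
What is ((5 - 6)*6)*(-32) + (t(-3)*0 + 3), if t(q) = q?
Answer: 195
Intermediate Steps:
((5 - 6)*6)*(-32) + (t(-3)*0 + 3) = ((5 - 6)*6)*(-32) + (-3*0 + 3) = -1*6*(-32) + (0 + 3) = -6*(-32) + 3 = 192 + 3 = 195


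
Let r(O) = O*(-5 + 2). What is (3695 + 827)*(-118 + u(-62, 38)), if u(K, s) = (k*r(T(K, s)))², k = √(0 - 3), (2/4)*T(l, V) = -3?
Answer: -4928980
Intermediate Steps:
T(l, V) = -6 (T(l, V) = 2*(-3) = -6)
r(O) = -3*O (r(O) = O*(-3) = -3*O)
k = I*√3 (k = √(-3) = I*√3 ≈ 1.732*I)
u(K, s) = -972 (u(K, s) = ((I*√3)*(-3*(-6)))² = ((I*√3)*18)² = (18*I*√3)² = -972)
(3695 + 827)*(-118 + u(-62, 38)) = (3695 + 827)*(-118 - 972) = 4522*(-1090) = -4928980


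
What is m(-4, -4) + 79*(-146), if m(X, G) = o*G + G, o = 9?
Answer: -11574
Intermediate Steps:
m(X, G) = 10*G (m(X, G) = 9*G + G = 10*G)
m(-4, -4) + 79*(-146) = 10*(-4) + 79*(-146) = -40 - 11534 = -11574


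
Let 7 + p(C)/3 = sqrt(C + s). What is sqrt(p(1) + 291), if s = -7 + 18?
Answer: sqrt(270 + 6*sqrt(3)) ≈ 16.745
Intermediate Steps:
s = 11
p(C) = -21 + 3*sqrt(11 + C) (p(C) = -21 + 3*sqrt(C + 11) = -21 + 3*sqrt(11 + C))
sqrt(p(1) + 291) = sqrt((-21 + 3*sqrt(11 + 1)) + 291) = sqrt((-21 + 3*sqrt(12)) + 291) = sqrt((-21 + 3*(2*sqrt(3))) + 291) = sqrt((-21 + 6*sqrt(3)) + 291) = sqrt(270 + 6*sqrt(3))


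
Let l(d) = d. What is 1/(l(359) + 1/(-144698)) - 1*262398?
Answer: -13630678816540/51946581 ≈ -2.6240e+5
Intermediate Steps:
1/(l(359) + 1/(-144698)) - 1*262398 = 1/(359 + 1/(-144698)) - 1*262398 = 1/(359 - 1/144698) - 262398 = 1/(51946581/144698) - 262398 = 144698/51946581 - 262398 = -13630678816540/51946581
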